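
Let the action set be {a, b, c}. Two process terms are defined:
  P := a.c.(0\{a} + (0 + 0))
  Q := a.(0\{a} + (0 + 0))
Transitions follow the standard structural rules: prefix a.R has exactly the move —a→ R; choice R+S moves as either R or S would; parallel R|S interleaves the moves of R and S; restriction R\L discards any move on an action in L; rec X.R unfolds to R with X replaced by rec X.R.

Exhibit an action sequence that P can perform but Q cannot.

ac

Reachable graph of P (3 states):
  m0 = a.c.(0\{a} + (0 + 0)) :: =a=> m1
  m1 = c.(0\{a} + (0 + 0)) :: =c=> m2
  m2 = 0\{a} + (0 + 0) :: stopped
Reachable graph of Q (2 states):
  n0 = a.(0\{a} + (0 + 0)) :: =a=> n1
  n1 = 0\{a} + (0 + 0) :: stopped
Trace ⟨ac⟩ through P, begin at {m0}:
  step 1 (a): {m1}
  step 2 (c): {m2}
  ✓ P
Trace ⟨ac⟩ through Q, begin at {n0}:
  step 1 (a): {n1}
  step 2 (c): ∅ (Q stuck)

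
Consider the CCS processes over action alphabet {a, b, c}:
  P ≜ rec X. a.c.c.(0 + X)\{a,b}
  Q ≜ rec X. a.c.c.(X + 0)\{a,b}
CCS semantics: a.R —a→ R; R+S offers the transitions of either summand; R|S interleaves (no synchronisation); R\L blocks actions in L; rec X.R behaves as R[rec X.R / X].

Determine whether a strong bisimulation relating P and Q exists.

P's transition system — 4 states:
  s0 = rec X. a.c.c.(0 + X)\{a,b} | ··a··> s1
  s1 = c.c.(0 + (rec X. a.c.c.(0 + X)\{a,b}))\{a,b} | ··c··> s2
  s2 = c.(0 + (rec X. a.c.c.(0 + X)\{a,b}))\{a,b} | ··c··> s3
  s3 = (0 + (rec X. a.c.c.(0 + X)\{a,b}))\{a,b} | stopped
Q's transition system — 4 states:
  t0 = rec X. a.c.c.(X + 0)\{a,b} | ··a··> t1
  t1 = c.c.((rec X. a.c.c.(X + 0)\{a,b}) + 0)\{a,b} | ··c··> t2
  t2 = c.((rec X. a.c.c.(X + 0)\{a,b}) + 0)\{a,b} | ··c··> t3
  t3 = ((rec X. a.c.c.(X + 0)\{a,b}) + 0)\{a,b} | stopped
Partition-refinement fixed point:
  B0 = {s0, t0}
  B1 = {s1, t1}
  B2 = {s2, t2}
  B3 = {s3, t3}
s0 ∈ B0, t0 ∈ B0 → same block

YES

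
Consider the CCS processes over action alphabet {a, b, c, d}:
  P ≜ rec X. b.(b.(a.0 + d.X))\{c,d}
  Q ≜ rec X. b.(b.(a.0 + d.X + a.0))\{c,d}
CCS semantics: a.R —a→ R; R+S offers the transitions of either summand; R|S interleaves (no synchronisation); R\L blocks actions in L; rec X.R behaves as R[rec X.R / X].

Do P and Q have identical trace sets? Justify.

P's transition system — 4 states:
  s0 = rec X. b.(b.(a.0 + d.X))\{c,d} ⊢ ··b··> s1
  s1 = (b.(a.0 + d.(rec X. b.(b.(a.0 + d.X))\{c,d})))\{c,d} ⊢ ··b··> s2
  s2 = (a.0 + d.(rec X. b.(b.(a.0 + d.X))\{c,d}))\{c,d} ⊢ ··a··> s3
  s3 = 0\{c,d} ⊢ stopped
Q's transition system — 4 states:
  t0 = rec X. b.(b.(a.0 + d.X + a.0))\{c,d} ⊢ ··b··> t1
  t1 = (b.(a.0 + d.(rec X. b.(b.(a.0 + d.X + a.0))\{c,d}) + a.0))\{c,d} ⊢ ··b··> t2
  t2 = (a.0 + d.(rec X. b.(b.(a.0 + d.X + a.0))\{c,d}) + a.0)\{c,d} ⊢ ··a··> t3
  t3 = 0\{c,d} ⊢ stopped
Coarsest stable partition (strong bisimilarity classes):
  B0 = {s0, t0}
  B1 = {s1, t1}
  B2 = {s2, t2}
  B3 = {s3, t3}
s0 ∈ B0, t0 ∈ B0 → same block
Bisimilar ⇒ trace-equivalent.

traces(P) = traces(Q)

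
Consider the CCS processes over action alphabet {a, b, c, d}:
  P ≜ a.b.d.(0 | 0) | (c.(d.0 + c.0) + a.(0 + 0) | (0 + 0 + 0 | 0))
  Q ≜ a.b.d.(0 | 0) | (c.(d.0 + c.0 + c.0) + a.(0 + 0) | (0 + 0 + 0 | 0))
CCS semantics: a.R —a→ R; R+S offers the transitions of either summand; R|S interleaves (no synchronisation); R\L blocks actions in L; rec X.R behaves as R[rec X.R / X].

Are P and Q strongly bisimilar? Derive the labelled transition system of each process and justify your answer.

bisimilar

LTS(P): 16 reachable states
  s0 = a.b.d.(0 | 0) | (c.(d.0 + c.0) + a.(0 + 0) | (0 + 0 + 0 | 0)) :: ··a··> s1, ··a··> s2, ··c··> s3
  s1 = a.b.d.(0 | 0) | ((0 + 0) | (0 + 0 + 0 | 0)) :: ··a··> s4
  s2 = b.d.(0 | 0) | (c.(d.0 + c.0) + a.(0 + 0) | (0 + 0 + 0 | 0)) :: ··a··> s4, ··b··> s5, ··c··> s6
  s3 = a.b.d.(0 | 0) | (d.0 + c.0) :: ··a··> s6, ··c··> s7, ··d··> s7
  s4 = b.d.(0 | 0) | ((0 + 0) | (0 + 0 + 0 | 0)) :: ··b··> s8
  s5 = d.(0 | 0) | (c.(d.0 + c.0) + a.(0 + 0) | (0 + 0 + 0 | 0)) :: ··a··> s8, ··c··> s9, ··d··> s10
  s6 = b.d.(0 | 0) | (d.0 + c.0) :: ··b··> s9, ··c··> s11, ··d··> s11
  s7 = a.b.d.(0 | 0) | 0 :: ··a··> s11
  s8 = d.(0 | 0) | ((0 + 0) | (0 + 0 + 0 | 0)) :: ··d··> s12
  s9 = d.(0 | 0) | (d.0 + c.0) :: ··c··> s13, ··d··> s13, ··d··> s14
  s10 = 0 | 0 | (c.(d.0 + c.0) + a.(0 + 0) | (0 + 0 + 0 | 0)) :: ··a··> s12, ··c··> s14
  s11 = b.d.(0 | 0) | 0 :: ··b··> s13
  s12 = 0 | 0 | ((0 + 0) | (0 + 0 + 0 | 0)) :: stopped
  s13 = d.(0 | 0) | 0 :: ··d··> s15
  s14 = 0 | 0 | (d.0 + c.0) :: ··c··> s15, ··d··> s15
  s15 = 0 | 0 | 0 :: stopped
LTS(Q): 16 reachable states
  t0 = a.b.d.(0 | 0) | (c.(d.0 + c.0 + c.0) + a.(0 + 0) | (0 + 0 + 0 | 0)) :: ··a··> t1, ··a··> t2, ··c··> t3
  t1 = a.b.d.(0 | 0) | ((0 + 0) | (0 + 0 + 0 | 0)) :: ··a··> t4
  t2 = b.d.(0 | 0) | (c.(d.0 + c.0 + c.0) + a.(0 + 0) | (0 + 0 + 0 | 0)) :: ··a··> t4, ··b··> t5, ··c··> t6
  t3 = a.b.d.(0 | 0) | (d.0 + c.0 + c.0) :: ··a··> t6, ··c··> t7, ··d··> t7
  t4 = b.d.(0 | 0) | ((0 + 0) | (0 + 0 + 0 | 0)) :: ··b··> t8
  t5 = d.(0 | 0) | (c.(d.0 + c.0 + c.0) + a.(0 + 0) | (0 + 0 + 0 | 0)) :: ··a··> t8, ··c··> t9, ··d··> t10
  t6 = b.d.(0 | 0) | (d.0 + c.0 + c.0) :: ··b··> t9, ··c··> t11, ··d··> t11
  t7 = a.b.d.(0 | 0) | 0 :: ··a··> t11
  t8 = d.(0 | 0) | ((0 + 0) | (0 + 0 + 0 | 0)) :: ··d··> t12
  t9 = d.(0 | 0) | (d.0 + c.0 + c.0) :: ··c··> t13, ··d··> t13, ··d··> t14
  t10 = 0 | 0 | (c.(d.0 + c.0 + c.0) + a.(0 + 0) | (0 + 0 + 0 | 0)) :: ··a··> t12, ··c··> t14
  t11 = b.d.(0 | 0) | 0 :: ··b··> t13
  t12 = 0 | 0 | ((0 + 0) | (0 + 0 + 0 | 0)) :: stopped
  t13 = d.(0 | 0) | 0 :: ··d··> t15
  t14 = 0 | 0 | (d.0 + c.0 + c.0) :: ··c··> t15, ··d··> t15
  t15 = 0 | 0 | 0 :: stopped
Coarsest stable partition (strong bisimilarity classes):
  B0 = {s0, t0}
  B1 = {s3, t3}
  B2 = {s1, s7, t1, t7}
  B3 = {s11, s4, t11, t4}
  B4 = {s13, s8, t13, t8}
  B5 = {s12, s15, t12, t15}
  B6 = {s6, t6}
  B7 = {s9, t9}
  B8 = {s14, t14}
  B9 = {s2, t2}
  B10 = {s5, t5}
  B11 = {s10, t10}
s0 ∈ B0, t0 ∈ B0 → same block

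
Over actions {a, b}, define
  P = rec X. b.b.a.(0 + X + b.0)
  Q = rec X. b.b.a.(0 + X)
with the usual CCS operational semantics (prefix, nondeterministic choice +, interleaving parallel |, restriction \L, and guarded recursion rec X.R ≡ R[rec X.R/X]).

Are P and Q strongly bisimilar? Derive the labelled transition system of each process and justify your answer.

not bisimilar

LTS(P): 5 reachable states
  p0 = rec X. b.b.a.(0 + X + b.0) ⊢ ··b··> p1
  p1 = b.a.(0 + (rec X. b.b.a.(0 + X + b.0)) + b.0) ⊢ ··b··> p2
  p2 = a.(0 + (rec X. b.b.a.(0 + X + b.0)) + b.0) ⊢ ··a··> p3
  p3 = 0 + (rec X. b.b.a.(0 + X + b.0)) + b.0 ⊢ ··b··> p1, ··b··> p4
  p4 = 0 ⊢ ∅
LTS(Q): 4 reachable states
  q0 = rec X. b.b.a.(0 + X) ⊢ ··b··> q1
  q1 = b.a.(0 + (rec X. b.b.a.(0 + X))) ⊢ ··b··> q2
  q2 = a.(0 + (rec X. b.b.a.(0 + X))) ⊢ ··a··> q3
  q3 = 0 + (rec X. b.b.a.(0 + X)) ⊢ ··b··> q1
Coarsest stable partition (strong bisimilarity classes):
  B0 = {p0}
  B1 = {p1}
  B2 = {p2}
  B3 = {p3}
  B4 = {p4}
  B5 = {q0, q3}
  B6 = {q1}
  B7 = {q2}
p0 ∈ B0, q0 ∈ B5 → different blocks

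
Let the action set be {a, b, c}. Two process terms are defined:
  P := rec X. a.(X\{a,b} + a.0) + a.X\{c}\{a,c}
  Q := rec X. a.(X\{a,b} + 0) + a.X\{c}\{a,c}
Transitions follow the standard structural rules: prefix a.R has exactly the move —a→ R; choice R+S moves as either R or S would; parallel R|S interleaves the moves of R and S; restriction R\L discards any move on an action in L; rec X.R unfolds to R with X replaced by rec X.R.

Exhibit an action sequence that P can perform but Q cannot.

LTS(P): 4 reachable states
  s0 = rec X. a.(X\{a,b} + a.0) + a.X\{c}\{a,c} has moves =a=> s1, =a=> s2
  s1 = (rec X. a.(X\{a,b} + a.0) + a.X\{c}\{a,c})\{a,b} + a.0 has moves =a=> s3
  s2 = (rec X. a.(X\{a,b} + a.0) + a.X\{c}\{a,c})\{c}\{a,c} has moves (no moves)
  s3 = 0 has moves (no moves)
LTS(Q): 3 reachable states
  t0 = rec X. a.(X\{a,b} + 0) + a.X\{c}\{a,c} has moves =a=> t1, =a=> t2
  t1 = (rec X. a.(X\{a,b} + 0) + a.X\{c}\{a,c})\{a,b} + 0 has moves (no moves)
  t2 = (rec X. a.(X\{a,b} + 0) + a.X\{c}\{a,c})\{c}\{a,c} has moves (no moves)
Trace ⟨aa⟩ through P, begin at {s0}:
  after a @ step 1: {s1, s2}
  after a @ step 2: {s3}
  ✓ P
Trace ⟨aa⟩ through Q, begin at {t0}:
  after a @ step 1: {t1, t2}
  after a @ step 2: no successor for Q

aa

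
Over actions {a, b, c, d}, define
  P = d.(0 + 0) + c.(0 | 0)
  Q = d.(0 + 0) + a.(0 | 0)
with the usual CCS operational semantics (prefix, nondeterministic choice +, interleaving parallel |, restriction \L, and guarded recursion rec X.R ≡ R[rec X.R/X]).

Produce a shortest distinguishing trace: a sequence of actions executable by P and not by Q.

P's transition system — 3 states:
  m0 = d.(0 + 0) + c.(0 | 0) ⊢ -c-> m1, -d-> m2
  m1 = 0 | 0 ⊢ ·
  m2 = 0 + 0 ⊢ ·
Q's transition system — 3 states:
  n0 = d.(0 + 0) + a.(0 | 0) ⊢ -a-> n1, -d-> n2
  n1 = 0 | 0 ⊢ ·
  n2 = 0 + 0 ⊢ ·
Trace ⟨c⟩ through P, begin at {m0}:
  [1] c ⇒ {m1}
  — P admits the full trace.
Trace ⟨c⟩ through Q, begin at {n0}:
  [1] c ⇒ ∅  — Q cannot continue

c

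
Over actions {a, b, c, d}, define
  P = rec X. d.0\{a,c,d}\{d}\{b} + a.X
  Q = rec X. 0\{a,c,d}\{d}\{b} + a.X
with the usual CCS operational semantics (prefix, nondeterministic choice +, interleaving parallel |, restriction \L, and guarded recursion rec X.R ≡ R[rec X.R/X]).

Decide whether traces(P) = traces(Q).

LTS(P): 2 reachable states
  p0 = rec X. d.0\{a,c,d}\{d}\{b} + a.X :: --a--▸ p0, --d--▸ p1
  p1 = 0\{a,c,d}\{d}\{b} :: (no moves)
LTS(Q): 1 reachable states
  q0 = rec X. 0\{a,c,d}\{d}\{b} + a.X :: --a--▸ q0
Trace ⟨d⟩ through P, begin at {p0}:
  step 1 (d): {p1}
  ✓ P
Trace ⟨d⟩ through Q, begin at {q0}:
  step 1 (d): ∅ (Q stuck)

NO — witness ⟨d⟩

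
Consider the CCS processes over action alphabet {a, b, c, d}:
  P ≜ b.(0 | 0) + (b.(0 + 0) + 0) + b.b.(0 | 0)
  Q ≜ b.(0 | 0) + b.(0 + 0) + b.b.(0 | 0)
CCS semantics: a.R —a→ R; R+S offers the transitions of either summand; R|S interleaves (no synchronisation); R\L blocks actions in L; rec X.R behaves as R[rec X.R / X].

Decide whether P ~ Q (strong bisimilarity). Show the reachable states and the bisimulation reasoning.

Reachable graph of P (4 states):
  m0 = b.(0 | 0) + (b.(0 + 0) + 0) + b.b.(0 | 0) :: -b-> m1, -b-> m2, -b-> m3
  m1 = 0 + 0 :: deadlocked
  m2 = 0 | 0 :: deadlocked
  m3 = b.(0 | 0) :: -b-> m2
Reachable graph of Q (4 states):
  n0 = b.(0 | 0) + b.(0 + 0) + b.b.(0 | 0) :: -b-> n1, -b-> n2, -b-> n3
  n1 = 0 + 0 :: deadlocked
  n2 = 0 | 0 :: deadlocked
  n3 = b.(0 | 0) :: -b-> n2
Bisimilarity quotient blocks:
  B0 = {m0, n0}
  B1 = {m3, n3}
  B2 = {m1, m2, n1, n2}
m0 ∈ B0, n0 ∈ B0 → same block

YES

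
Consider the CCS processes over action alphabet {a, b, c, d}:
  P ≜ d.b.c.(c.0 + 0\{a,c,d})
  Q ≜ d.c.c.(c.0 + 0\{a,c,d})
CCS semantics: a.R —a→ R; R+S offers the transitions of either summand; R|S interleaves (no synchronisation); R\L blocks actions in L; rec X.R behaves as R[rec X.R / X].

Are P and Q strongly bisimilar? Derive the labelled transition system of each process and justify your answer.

P ≁ Q

Reachable graph of P (5 states):
  p0 = d.b.c.(c.0 + 0\{a,c,d}) ⊢ ··d··> p1
  p1 = b.c.(c.0 + 0\{a,c,d}) ⊢ ··b··> p2
  p2 = c.(c.0 + 0\{a,c,d}) ⊢ ··c··> p3
  p3 = c.0 + 0\{a,c,d} ⊢ ··c··> p4
  p4 = 0 ⊢ deadlocked
Reachable graph of Q (5 states):
  q0 = d.c.c.(c.0 + 0\{a,c,d}) ⊢ ··d··> q1
  q1 = c.c.(c.0 + 0\{a,c,d}) ⊢ ··c··> q2
  q2 = c.(c.0 + 0\{a,c,d}) ⊢ ··c··> q3
  q3 = c.0 + 0\{a,c,d} ⊢ ··c··> q4
  q4 = 0 ⊢ deadlocked
Partition-refinement fixed point:
  B0 = {p0}
  B1 = {p1}
  B2 = {p2, q2}
  B3 = {p3, q3}
  B4 = {p4, q4}
  B5 = {q0}
  B6 = {q1}
p0 ∈ B0, q0 ∈ B5 → different blocks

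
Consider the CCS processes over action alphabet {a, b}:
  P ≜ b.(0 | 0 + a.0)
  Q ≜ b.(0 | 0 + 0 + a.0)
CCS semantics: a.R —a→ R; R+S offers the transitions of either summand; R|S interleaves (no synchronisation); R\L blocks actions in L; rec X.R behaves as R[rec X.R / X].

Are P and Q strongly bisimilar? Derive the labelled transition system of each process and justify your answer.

LTS(P): 3 reachable states
  s0 = b.(0 | 0 + a.0) has moves --b--▸ s1
  s1 = 0 | 0 + a.0 has moves --a--▸ s2
  s2 = 0 has moves stopped
LTS(Q): 3 reachable states
  t0 = b.(0 | 0 + 0 + a.0) has moves --b--▸ t1
  t1 = 0 | 0 + 0 + a.0 has moves --a--▸ t2
  t2 = 0 has moves stopped
Bisimilarity quotient blocks:
  B0 = {s0, t0}
  B1 = {s1, t1}
  B2 = {s2, t2}
s0 ∈ B0, t0 ∈ B0 → same block

P ~ Q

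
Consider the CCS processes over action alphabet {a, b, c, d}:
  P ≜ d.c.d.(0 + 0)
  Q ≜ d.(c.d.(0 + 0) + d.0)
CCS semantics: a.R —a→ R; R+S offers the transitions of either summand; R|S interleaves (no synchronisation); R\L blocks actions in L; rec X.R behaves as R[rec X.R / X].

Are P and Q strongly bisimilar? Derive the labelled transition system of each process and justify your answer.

P ≁ Q

P's transition system — 4 states:
  p0 = d.c.d.(0 + 0) has moves =d=> p1
  p1 = c.d.(0 + 0) has moves =c=> p2
  p2 = d.(0 + 0) has moves =d=> p3
  p3 = 0 + 0 has moves ·
Q's transition system — 5 states:
  q0 = d.(c.d.(0 + 0) + d.0) has moves =d=> q1
  q1 = c.d.(0 + 0) + d.0 has moves =c=> q2, =d=> q3
  q2 = d.(0 + 0) has moves =d=> q4
  q3 = 0 has moves ·
  q4 = 0 + 0 has moves ·
Coarsest stable partition (strong bisimilarity classes):
  B0 = {p0}
  B1 = {p1}
  B2 = {p2, q2}
  B3 = {p3, q3, q4}
  B4 = {q0}
  B5 = {q1}
p0 ∈ B0, q0 ∈ B4 → different blocks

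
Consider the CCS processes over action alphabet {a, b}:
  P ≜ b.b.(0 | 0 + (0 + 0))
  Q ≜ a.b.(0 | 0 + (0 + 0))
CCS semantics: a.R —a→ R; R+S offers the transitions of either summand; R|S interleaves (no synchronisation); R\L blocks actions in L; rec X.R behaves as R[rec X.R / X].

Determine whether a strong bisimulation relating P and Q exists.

NO

Reachable graph of P (3 states):
  u0 = b.b.(0 | 0 + (0 + 0)) | ··b··> u1
  u1 = b.(0 | 0 + (0 + 0)) | ··b··> u2
  u2 = 0 | 0 + (0 + 0) | ∅
Reachable graph of Q (3 states):
  v0 = a.b.(0 | 0 + (0 + 0)) | ··a··> v1
  v1 = b.(0 | 0 + (0 + 0)) | ··b··> v2
  v2 = 0 | 0 + (0 + 0) | ∅
Bisimilarity quotient blocks:
  B0 = {u0}
  B1 = {u1, v1}
  B2 = {u2, v2}
  B3 = {v0}
u0 ∈ B0, v0 ∈ B3 → different blocks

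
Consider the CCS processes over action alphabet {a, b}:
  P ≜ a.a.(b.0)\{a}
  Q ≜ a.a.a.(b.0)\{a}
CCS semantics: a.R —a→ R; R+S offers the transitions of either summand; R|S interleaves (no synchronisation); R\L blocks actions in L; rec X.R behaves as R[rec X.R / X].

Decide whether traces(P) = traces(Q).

Reachable graph of P (4 states):
  p0 = a.a.(b.0)\{a} → =a=> p1
  p1 = a.(b.0)\{a} → =a=> p2
  p2 = (b.0)\{a} → =b=> p3
  p3 = 0\{a} → stopped
Reachable graph of Q (5 states):
  q0 = a.a.a.(b.0)\{a} → =a=> q1
  q1 = a.a.(b.0)\{a} → =a=> q2
  q2 = a.(b.0)\{a} → =a=> q3
  q3 = (b.0)\{a} → =b=> q4
  q4 = 0\{a} → stopped
Run σ = ⟨aab⟩ on P: start {p0}
  after a @ step 1: {p1}
  after a @ step 2: {p2}
  after b @ step 3: {p3}
  P completes σ.
Run σ = ⟨aab⟩ on Q: start {q0}
  after a @ step 1: {q1}
  after a @ step 2: {q2}
  after b @ step 3: ∅ (Q stuck)

traces(P) ≠ traces(Q) — witness ⟨aab⟩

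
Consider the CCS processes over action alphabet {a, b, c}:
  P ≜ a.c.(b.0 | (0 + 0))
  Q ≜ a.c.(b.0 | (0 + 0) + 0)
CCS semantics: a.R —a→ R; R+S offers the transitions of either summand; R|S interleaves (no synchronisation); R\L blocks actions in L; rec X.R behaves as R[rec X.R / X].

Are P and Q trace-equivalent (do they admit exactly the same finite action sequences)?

Reachable graph of P (4 states):
  p0 = a.c.(b.0 | (0 + 0)) | =a=> p1
  p1 = c.(b.0 | (0 + 0)) | =c=> p2
  p2 = b.0 | (0 + 0) | =b=> p3
  p3 = 0 | (0 + 0) | (no moves)
Reachable graph of Q (4 states):
  q0 = a.c.(b.0 | (0 + 0) + 0) | =a=> q1
  q1 = c.(b.0 | (0 + 0) + 0) | =c=> q2
  q2 = b.0 | (0 + 0) + 0 | =b=> q3
  q3 = 0 | (0 + 0) | (no moves)
Partition-refinement fixed point:
  B0 = {p0, q0}
  B1 = {p1, q1}
  B2 = {p2, q2}
  B3 = {p3, q3}
p0 ∈ B0, q0 ∈ B0 → same block
Bisimilar ⇒ trace-equivalent.

traces(P) = traces(Q)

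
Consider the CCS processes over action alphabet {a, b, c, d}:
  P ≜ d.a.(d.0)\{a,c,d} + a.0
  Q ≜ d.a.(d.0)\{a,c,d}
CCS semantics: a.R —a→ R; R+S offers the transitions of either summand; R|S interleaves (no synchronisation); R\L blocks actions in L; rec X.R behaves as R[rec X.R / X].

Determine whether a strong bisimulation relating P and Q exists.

NO

P's transition system — 4 states:
  s0 = d.a.(d.0)\{a,c,d} + a.0 has moves —a→ s1, —d→ s2
  s1 = 0 has moves deadlocked
  s2 = a.(d.0)\{a,c,d} has moves —a→ s3
  s3 = (d.0)\{a,c,d} has moves deadlocked
Q's transition system — 3 states:
  t0 = d.a.(d.0)\{a,c,d} has moves —d→ t1
  t1 = a.(d.0)\{a,c,d} has moves —a→ t2
  t2 = (d.0)\{a,c,d} has moves deadlocked
Bisimilarity quotient blocks:
  B0 = {s0}
  B1 = {s1, s3, t2}
  B2 = {s2, t1}
  B3 = {t0}
s0 ∈ B0, t0 ∈ B3 → different blocks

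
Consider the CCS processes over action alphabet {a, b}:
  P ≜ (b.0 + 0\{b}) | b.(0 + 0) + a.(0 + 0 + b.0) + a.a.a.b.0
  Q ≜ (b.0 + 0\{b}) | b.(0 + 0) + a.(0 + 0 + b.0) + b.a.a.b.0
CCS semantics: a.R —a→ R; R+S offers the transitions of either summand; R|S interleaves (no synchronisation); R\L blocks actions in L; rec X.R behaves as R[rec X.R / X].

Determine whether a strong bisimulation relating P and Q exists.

Reachable graph of P (9 states):
  u0 = (b.0 + 0\{b}) | b.(0 + 0) + a.(0 + 0 + b.0) + a.a.a.b.0 :: --a--▸ u1, --a--▸ u2, --b--▸ u3, --b--▸ u4
  u1 = 0 + 0 + b.0 :: --b--▸ u5
  u2 = a.a.b.0 :: --a--▸ u6
  u3 = (b.0 + 0\{b}) | (0 + 0) :: --b--▸ u7
  u4 = 0 | b.(0 + 0) :: --b--▸ u7
  u5 = 0 :: ·
  u6 = a.b.0 :: --a--▸ u8
  u7 = 0 | (0 + 0) :: ·
  u8 = b.0 :: --b--▸ u5
Reachable graph of Q (9 states):
  v0 = (b.0 + 0\{b}) | b.(0 + 0) + a.(0 + 0 + b.0) + b.a.a.b.0 :: --a--▸ v1, --b--▸ v2, --b--▸ v3, --b--▸ v4
  v1 = 0 + 0 + b.0 :: --b--▸ v5
  v2 = (b.0 + 0\{b}) | (0 + 0) :: --b--▸ v6
  v3 = 0 | b.(0 + 0) :: --b--▸ v6
  v4 = a.a.b.0 :: --a--▸ v7
  v5 = 0 :: ·
  v6 = 0 | (0 + 0) :: ·
  v7 = a.b.0 :: --a--▸ v8
  v8 = b.0 :: --b--▸ v5
Coarsest stable partition (strong bisimilarity classes):
  B0 = {u0}
  B1 = {u1, u3, u4, u8, v1, v2, v3, v8}
  B2 = {u5, u7, v5, v6}
  B3 = {u2, v4}
  B4 = {u6, v7}
  B5 = {v0}
u0 ∈ B0, v0 ∈ B5 → different blocks

P ≁ Q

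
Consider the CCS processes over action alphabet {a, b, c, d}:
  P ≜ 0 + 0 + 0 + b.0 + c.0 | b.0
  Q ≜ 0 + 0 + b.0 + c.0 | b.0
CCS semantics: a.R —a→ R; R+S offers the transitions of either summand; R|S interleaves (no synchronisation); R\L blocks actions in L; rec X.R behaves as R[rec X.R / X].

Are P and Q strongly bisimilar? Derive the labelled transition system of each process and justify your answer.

LTS(P): 5 reachable states
  p0 = 0 + 0 + 0 + b.0 + c.0 | b.0 :: -b-> p1, -b-> p2, -c-> p3
  p1 = 0 :: stopped
  p2 = c.0 | 0 :: -c-> p4
  p3 = 0 | b.0 :: -b-> p4
  p4 = 0 | 0 :: stopped
LTS(Q): 5 reachable states
  q0 = 0 + 0 + b.0 + c.0 | b.0 :: -b-> q1, -b-> q2, -c-> q3
  q1 = 0 :: stopped
  q2 = c.0 | 0 :: -c-> q4
  q3 = 0 | b.0 :: -b-> q4
  q4 = 0 | 0 :: stopped
Partition-refinement fixed point:
  B0 = {p0, q0}
  B1 = {p2, q2}
  B2 = {p1, p4, q1, q4}
  B3 = {p3, q3}
p0 ∈ B0, q0 ∈ B0 → same block

bisimilar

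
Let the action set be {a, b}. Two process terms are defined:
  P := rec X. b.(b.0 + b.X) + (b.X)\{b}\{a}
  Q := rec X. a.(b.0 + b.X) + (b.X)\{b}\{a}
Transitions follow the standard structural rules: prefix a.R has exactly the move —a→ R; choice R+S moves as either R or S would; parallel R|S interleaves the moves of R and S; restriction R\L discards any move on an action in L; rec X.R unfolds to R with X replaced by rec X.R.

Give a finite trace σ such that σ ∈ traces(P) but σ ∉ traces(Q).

b

P's transition system — 3 states:
  u0 = rec X. b.(b.0 + b.X) + (b.X)\{b}\{a} ⊢ --b--▸ u1
  u1 = b.0 + b.(rec X. b.(b.0 + b.X) + (b.X)\{b}\{a}) ⊢ --b--▸ u0, --b--▸ u2
  u2 = 0 ⊢ ·
Q's transition system — 3 states:
  v0 = rec X. a.(b.0 + b.X) + (b.X)\{b}\{a} ⊢ --a--▸ v1
  v1 = b.0 + b.(rec X. a.(b.0 + b.X) + (b.X)\{b}\{a}) ⊢ --b--▸ v0, --b--▸ v2
  v2 = 0 ⊢ ·
Executing b from P (initial set {u0}):
  [1] b ⇒ {u1}
  ✓ P
Executing b from Q (initial set {v0}):
  [1] b ⇒ no successor for Q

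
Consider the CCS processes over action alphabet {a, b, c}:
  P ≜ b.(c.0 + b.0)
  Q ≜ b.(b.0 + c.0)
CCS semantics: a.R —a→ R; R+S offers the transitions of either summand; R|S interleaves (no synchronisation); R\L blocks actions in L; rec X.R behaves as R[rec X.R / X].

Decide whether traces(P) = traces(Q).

P's transition system — 3 states:
  m0 = b.(c.0 + b.0) :: ··b··> m1
  m1 = c.0 + b.0 :: ··b··> m2, ··c··> m2
  m2 = 0 :: ∅
Q's transition system — 3 states:
  n0 = b.(b.0 + c.0) :: ··b··> n1
  n1 = b.0 + c.0 :: ··b··> n2, ··c··> n2
  n2 = 0 :: ∅
Coarsest stable partition (strong bisimilarity classes):
  B0 = {m0, n0}
  B1 = {m1, n1}
  B2 = {m2, n2}
m0 ∈ B0, n0 ∈ B0 → same block
Bisimilar ⇒ trace-equivalent.

trace-equivalent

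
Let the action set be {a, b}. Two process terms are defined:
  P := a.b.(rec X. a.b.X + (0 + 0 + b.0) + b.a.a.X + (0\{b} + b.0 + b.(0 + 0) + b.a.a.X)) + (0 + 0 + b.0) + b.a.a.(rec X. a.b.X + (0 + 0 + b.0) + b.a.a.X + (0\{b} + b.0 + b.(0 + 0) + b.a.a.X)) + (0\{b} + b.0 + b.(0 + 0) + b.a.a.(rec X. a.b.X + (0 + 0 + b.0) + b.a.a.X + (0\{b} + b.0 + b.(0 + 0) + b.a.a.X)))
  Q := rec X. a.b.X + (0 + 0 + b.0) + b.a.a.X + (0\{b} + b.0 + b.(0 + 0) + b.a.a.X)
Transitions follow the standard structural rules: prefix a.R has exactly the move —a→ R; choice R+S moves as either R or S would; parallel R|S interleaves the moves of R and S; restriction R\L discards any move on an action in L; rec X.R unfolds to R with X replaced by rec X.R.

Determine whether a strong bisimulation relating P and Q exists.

YES

Reachable graph of P (7 states):
  s0 = a.b.(rec X. a.b.X + (0 + 0 + b.0) + b.a.a.X + (0\{b} + b.0 + b.(0 + 0) + b.a.a.X)) + (0 + 0 + b.0) + b.a.a.(rec X. a.b.X + (0 + 0 + b.0) + b.a.a.X + (0\{b} + b.0 + b.(0 + 0) + b.a.a.X)) + (0\{b} + b.0 + b.(0 + 0) + b.a.a.(rec X. a.b.X + (0 + 0 + b.0) + b.a.a.X + (0\{b} + b.0 + b.(0 + 0) + b.a.a.X))) :: --a--▸ s1, --b--▸ s2, --b--▸ s3, --b--▸ s4
  s1 = b.(rec X. a.b.X + (0 + 0 + b.0) + b.a.a.X + (0\{b} + b.0 + b.(0 + 0) + b.a.a.X)) :: --b--▸ s5
  s2 = 0 :: deadlocked
  s3 = 0 + 0 :: deadlocked
  s4 = a.a.(rec X. a.b.X + (0 + 0 + b.0) + b.a.a.X + (0\{b} + b.0 + b.(0 + 0) + b.a.a.X)) :: --a--▸ s6
  s5 = rec X. a.b.X + (0 + 0 + b.0) + b.a.a.X + (0\{b} + b.0 + b.(0 + 0) + b.a.a.X) :: --a--▸ s1, --b--▸ s2, --b--▸ s3, --b--▸ s4
  s6 = a.(rec X. a.b.X + (0 + 0 + b.0) + b.a.a.X + (0\{b} + b.0 + b.(0 + 0) + b.a.a.X)) :: --a--▸ s5
Reachable graph of Q (6 states):
  t0 = rec X. a.b.X + (0 + 0 + b.0) + b.a.a.X + (0\{b} + b.0 + b.(0 + 0) + b.a.a.X) :: --a--▸ t1, --b--▸ t2, --b--▸ t3, --b--▸ t4
  t1 = b.(rec X. a.b.X + (0 + 0 + b.0) + b.a.a.X + (0\{b} + b.0 + b.(0 + 0) + b.a.a.X)) :: --b--▸ t0
  t2 = 0 :: deadlocked
  t3 = 0 + 0 :: deadlocked
  t4 = a.a.(rec X. a.b.X + (0 + 0 + b.0) + b.a.a.X + (0\{b} + b.0 + b.(0 + 0) + b.a.a.X)) :: --a--▸ t5
  t5 = a.(rec X. a.b.X + (0 + 0 + b.0) + b.a.a.X + (0\{b} + b.0 + b.(0 + 0) + b.a.a.X)) :: --a--▸ t0
Bisimilarity quotient blocks:
  B0 = {s0, s5, t0}
  B1 = {s1, t1}
  B2 = {s2, s3, t2, t3}
  B3 = {s4, t4}
  B4 = {s6, t5}
s0 ∈ B0, t0 ∈ B0 → same block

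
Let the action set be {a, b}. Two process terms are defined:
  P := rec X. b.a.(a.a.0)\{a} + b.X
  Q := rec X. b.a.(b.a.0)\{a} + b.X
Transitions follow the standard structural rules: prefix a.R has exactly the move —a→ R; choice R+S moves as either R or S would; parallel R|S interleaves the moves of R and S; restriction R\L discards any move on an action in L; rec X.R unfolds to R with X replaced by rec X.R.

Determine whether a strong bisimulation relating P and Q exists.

P's transition system — 3 states:
  m0 = rec X. b.a.(a.a.0)\{a} + b.X | —b→ m0, —b→ m1
  m1 = a.(a.a.0)\{a} | —a→ m2
  m2 = (a.a.0)\{a} | stopped
Q's transition system — 4 states:
  n0 = rec X. b.a.(b.a.0)\{a} + b.X | —b→ n0, —b→ n1
  n1 = a.(b.a.0)\{a} | —a→ n2
  n2 = (b.a.0)\{a} | —b→ n3
  n3 = (a.0)\{a} | stopped
Bisimilarity quotient blocks:
  B0 = {m0}
  B1 = {m1}
  B2 = {m2, n3}
  B3 = {n0}
  B4 = {n1}
  B5 = {n2}
m0 ∈ B0, n0 ∈ B3 → different blocks

NO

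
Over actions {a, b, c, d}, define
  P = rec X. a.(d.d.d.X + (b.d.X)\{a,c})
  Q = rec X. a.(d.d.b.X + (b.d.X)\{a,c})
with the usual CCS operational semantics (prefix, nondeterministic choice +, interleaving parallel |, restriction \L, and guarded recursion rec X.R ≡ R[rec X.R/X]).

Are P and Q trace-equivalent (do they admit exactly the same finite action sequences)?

LTS(P): 6 reachable states
  s0 = rec X. a.(d.d.d.X + (b.d.X)\{a,c}) ⊢ ··a··> s1
  s1 = d.d.d.(rec X. a.(d.d.d.X + (b.d.X)\{a,c})) + (b.d.(rec X. a.(d.d.d.X + (b.d.X)\{a,c})))\{a,c} ⊢ ··b··> s2, ··d··> s3
  s2 = (d.(rec X. a.(d.d.d.X + (b.d.X)\{a,c})))\{a,c} ⊢ ··d··> s4
  s3 = d.d.(rec X. a.(d.d.d.X + (b.d.X)\{a,c})) ⊢ ··d··> s5
  s4 = (rec X. a.(d.d.d.X + (b.d.X)\{a,c}))\{a,c} ⊢ (no moves)
  s5 = d.(rec X. a.(d.d.d.X + (b.d.X)\{a,c})) ⊢ ··d··> s0
LTS(Q): 6 reachable states
  t0 = rec X. a.(d.d.b.X + (b.d.X)\{a,c}) ⊢ ··a··> t1
  t1 = d.d.b.(rec X. a.(d.d.b.X + (b.d.X)\{a,c})) + (b.d.(rec X. a.(d.d.b.X + (b.d.X)\{a,c})))\{a,c} ⊢ ··b··> t2, ··d··> t3
  t2 = (d.(rec X. a.(d.d.b.X + (b.d.X)\{a,c})))\{a,c} ⊢ ··d··> t4
  t3 = d.b.(rec X. a.(d.d.b.X + (b.d.X)\{a,c})) ⊢ ··d··> t5
  t4 = (rec X. a.(d.d.b.X + (b.d.X)\{a,c}))\{a,c} ⊢ (no moves)
  t5 = b.(rec X. a.(d.d.b.X + (b.d.X)\{a,c})) ⊢ ··b··> t0
Executing addd from P (initial set {s0}):
  after a @ step 1: {s1}
  after d @ step 2: {s3}
  after d @ step 3: {s5}
  after d @ step 4: {s0}
  ✓ P
Executing addd from Q (initial set {t0}):
  after a @ step 1: {t1}
  after d @ step 2: {t3}
  after d @ step 3: {t5}
  after d @ step 4: ∅  — Q cannot continue

traces(P) ≠ traces(Q) — witness ⟨addd⟩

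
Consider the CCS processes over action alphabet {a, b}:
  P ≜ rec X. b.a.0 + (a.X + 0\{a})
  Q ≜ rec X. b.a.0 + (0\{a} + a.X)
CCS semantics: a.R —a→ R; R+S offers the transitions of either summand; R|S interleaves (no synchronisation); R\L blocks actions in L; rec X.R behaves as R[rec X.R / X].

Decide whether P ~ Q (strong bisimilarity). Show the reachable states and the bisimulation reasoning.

P ~ Q

Reachable graph of P (3 states):
  s0 = rec X. b.a.0 + (a.X + 0\{a}) ⊢ ··a··> s0, ··b··> s1
  s1 = a.0 ⊢ ··a··> s2
  s2 = 0 ⊢ deadlocked
Reachable graph of Q (3 states):
  t0 = rec X. b.a.0 + (0\{a} + a.X) ⊢ ··a··> t0, ··b··> t1
  t1 = a.0 ⊢ ··a··> t2
  t2 = 0 ⊢ deadlocked
Partition-refinement fixed point:
  B0 = {s0, t0}
  B1 = {s1, t1}
  B2 = {s2, t2}
s0 ∈ B0, t0 ∈ B0 → same block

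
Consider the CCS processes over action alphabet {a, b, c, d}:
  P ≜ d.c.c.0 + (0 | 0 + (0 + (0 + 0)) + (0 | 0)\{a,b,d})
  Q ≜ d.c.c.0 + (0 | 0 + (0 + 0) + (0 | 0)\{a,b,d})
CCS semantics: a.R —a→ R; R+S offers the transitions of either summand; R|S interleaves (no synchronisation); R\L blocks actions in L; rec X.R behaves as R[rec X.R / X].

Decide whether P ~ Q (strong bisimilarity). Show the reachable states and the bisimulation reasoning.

P's transition system — 4 states:
  m0 = d.c.c.0 + (0 | 0 + (0 + (0 + 0)) + (0 | 0)\{a,b,d}) → ··d··> m1
  m1 = c.c.0 → ··c··> m2
  m2 = c.0 → ··c··> m3
  m3 = 0 → deadlocked
Q's transition system — 4 states:
  n0 = d.c.c.0 + (0 | 0 + (0 + 0) + (0 | 0)\{a,b,d}) → ··d··> n1
  n1 = c.c.0 → ··c··> n2
  n2 = c.0 → ··c··> n3
  n3 = 0 → deadlocked
Bisimilarity quotient blocks:
  B0 = {m0, n0}
  B1 = {m1, n1}
  B2 = {m2, n2}
  B3 = {m3, n3}
m0 ∈ B0, n0 ∈ B0 → same block

YES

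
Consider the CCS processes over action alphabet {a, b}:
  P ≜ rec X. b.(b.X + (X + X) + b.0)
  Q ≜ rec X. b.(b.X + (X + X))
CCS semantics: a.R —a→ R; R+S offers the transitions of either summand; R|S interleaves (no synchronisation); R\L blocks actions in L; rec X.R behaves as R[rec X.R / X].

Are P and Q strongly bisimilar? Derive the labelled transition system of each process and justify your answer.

not bisimilar

Reachable graph of P (3 states):
  p0 = rec X. b.(b.X + (X + X) + b.0) :: -b-> p1
  p1 = b.(rec X. b.(b.X + (X + X) + b.0)) + ((rec X. b.(b.X + (X + X) + b.0)) + (rec X. b.(b.X + (X + X) + b.0))) + b.0 :: -b-> p0, -b-> p1, -b-> p2
  p2 = 0 :: deadlocked
Reachable graph of Q (2 states):
  q0 = rec X. b.(b.X + (X + X)) :: -b-> q1
  q1 = b.(rec X. b.(b.X + (X + X))) + ((rec X. b.(b.X + (X + X))) + (rec X. b.(b.X + (X + X)))) :: -b-> q0, -b-> q1
Partition-refinement fixed point:
  B0 = {p0}
  B1 = {p1}
  B2 = {p2}
  B3 = {q0, q1}
p0 ∈ B0, q0 ∈ B3 → different blocks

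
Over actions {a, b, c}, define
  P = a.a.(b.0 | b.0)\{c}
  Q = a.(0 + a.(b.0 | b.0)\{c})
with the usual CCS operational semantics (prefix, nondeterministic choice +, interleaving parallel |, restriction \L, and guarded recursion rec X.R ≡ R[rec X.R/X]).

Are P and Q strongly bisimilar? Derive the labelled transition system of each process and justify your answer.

P ~ Q

Reachable graph of P (6 states):
  m0 = a.a.(b.0 | b.0)\{c} → ··a··> m1
  m1 = a.(b.0 | b.0)\{c} → ··a··> m2
  m2 = (b.0 | b.0)\{c} → ··b··> m3, ··b··> m4
  m3 = (0 | b.0)\{c} → ··b··> m5
  m4 = (b.0 | 0)\{c} → ··b··> m5
  m5 = (0 | 0)\{c} → (no moves)
Reachable graph of Q (6 states):
  n0 = a.(0 + a.(b.0 | b.0)\{c}) → ··a··> n1
  n1 = 0 + a.(b.0 | b.0)\{c} → ··a··> n2
  n2 = (b.0 | b.0)\{c} → ··b··> n3, ··b··> n4
  n3 = (0 | b.0)\{c} → ··b··> n5
  n4 = (b.0 | 0)\{c} → ··b··> n5
  n5 = (0 | 0)\{c} → (no moves)
Coarsest stable partition (strong bisimilarity classes):
  B0 = {m0, n0}
  B1 = {m1, n1}
  B2 = {m2, n2}
  B3 = {m3, m4, n3, n4}
  B4 = {m5, n5}
m0 ∈ B0, n0 ∈ B0 → same block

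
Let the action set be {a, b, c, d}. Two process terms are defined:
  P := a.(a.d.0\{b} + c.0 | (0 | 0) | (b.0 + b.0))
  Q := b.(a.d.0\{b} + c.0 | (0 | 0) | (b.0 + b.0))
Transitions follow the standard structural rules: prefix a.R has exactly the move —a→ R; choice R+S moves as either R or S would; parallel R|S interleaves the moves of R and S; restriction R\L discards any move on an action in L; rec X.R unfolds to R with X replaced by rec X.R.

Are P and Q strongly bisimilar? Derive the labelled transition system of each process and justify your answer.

P's transition system — 7 states:
  s0 = a.(a.d.0\{b} + c.0 | (0 | 0) | (b.0 + b.0)) :: --a--▸ s1
  s1 = a.d.0\{b} + c.0 | (0 | 0) | (b.0 + b.0) :: --a--▸ s2, --b--▸ s3, --c--▸ s4
  s2 = d.0\{b} :: --d--▸ s5
  s3 = c.0 | (0 | 0) | 0 :: --c--▸ s6
  s4 = 0 | (0 | 0) | (b.0 + b.0) :: --b--▸ s6
  s5 = 0\{b} :: ∅
  s6 = 0 | (0 | 0) | 0 :: ∅
Q's transition system — 7 states:
  t0 = b.(a.d.0\{b} + c.0 | (0 | 0) | (b.0 + b.0)) :: --b--▸ t1
  t1 = a.d.0\{b} + c.0 | (0 | 0) | (b.0 + b.0) :: --a--▸ t2, --b--▸ t3, --c--▸ t4
  t2 = d.0\{b} :: --d--▸ t5
  t3 = c.0 | (0 | 0) | 0 :: --c--▸ t6
  t4 = 0 | (0 | 0) | (b.0 + b.0) :: --b--▸ t6
  t5 = 0\{b} :: ∅
  t6 = 0 | (0 | 0) | 0 :: ∅
Bisimilarity quotient blocks:
  B0 = {s0}
  B1 = {s1, t1}
  B2 = {s2, t2}
  B3 = {s5, s6, t5, t6}
  B4 = {s4, t4}
  B5 = {s3, t3}
  B6 = {t0}
s0 ∈ B0, t0 ∈ B6 → different blocks

not bisimilar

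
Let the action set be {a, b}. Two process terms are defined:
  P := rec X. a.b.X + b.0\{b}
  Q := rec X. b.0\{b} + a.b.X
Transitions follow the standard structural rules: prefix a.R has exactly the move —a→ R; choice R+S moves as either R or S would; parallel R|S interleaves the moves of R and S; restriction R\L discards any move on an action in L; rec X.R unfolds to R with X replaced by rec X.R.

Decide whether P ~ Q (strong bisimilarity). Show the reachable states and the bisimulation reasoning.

YES

LTS(P): 3 reachable states
  m0 = rec X. a.b.X + b.0\{b} has moves —a→ m1, —b→ m2
  m1 = b.(rec X. a.b.X + b.0\{b}) has moves —b→ m0
  m2 = 0\{b} has moves ∅
LTS(Q): 3 reachable states
  n0 = rec X. b.0\{b} + a.b.X has moves —a→ n1, —b→ n2
  n1 = b.(rec X. b.0\{b} + a.b.X) has moves —b→ n0
  n2 = 0\{b} has moves ∅
Partition-refinement fixed point:
  B0 = {m0, n0}
  B1 = {m2, n2}
  B2 = {m1, n1}
m0 ∈ B0, n0 ∈ B0 → same block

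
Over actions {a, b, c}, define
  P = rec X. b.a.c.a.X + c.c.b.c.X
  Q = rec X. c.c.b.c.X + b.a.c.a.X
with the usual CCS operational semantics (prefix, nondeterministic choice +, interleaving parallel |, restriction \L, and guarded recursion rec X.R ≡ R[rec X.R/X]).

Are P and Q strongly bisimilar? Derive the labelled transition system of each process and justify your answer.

LTS(P): 7 reachable states
  u0 = rec X. b.a.c.a.X + c.c.b.c.X ⊢ —b→ u1, —c→ u2
  u1 = a.c.a.(rec X. b.a.c.a.X + c.c.b.c.X) ⊢ —a→ u3
  u2 = c.b.c.(rec X. b.a.c.a.X + c.c.b.c.X) ⊢ —c→ u4
  u3 = c.a.(rec X. b.a.c.a.X + c.c.b.c.X) ⊢ —c→ u5
  u4 = b.c.(rec X. b.a.c.a.X + c.c.b.c.X) ⊢ —b→ u6
  u5 = a.(rec X. b.a.c.a.X + c.c.b.c.X) ⊢ —a→ u0
  u6 = c.(rec X. b.a.c.a.X + c.c.b.c.X) ⊢ —c→ u0
LTS(Q): 7 reachable states
  v0 = rec X. c.c.b.c.X + b.a.c.a.X ⊢ —b→ v1, —c→ v2
  v1 = a.c.a.(rec X. c.c.b.c.X + b.a.c.a.X) ⊢ —a→ v3
  v2 = c.b.c.(rec X. c.c.b.c.X + b.a.c.a.X) ⊢ —c→ v4
  v3 = c.a.(rec X. c.c.b.c.X + b.a.c.a.X) ⊢ —c→ v5
  v4 = b.c.(rec X. c.c.b.c.X + b.a.c.a.X) ⊢ —b→ v6
  v5 = a.(rec X. c.c.b.c.X + b.a.c.a.X) ⊢ —a→ v0
  v6 = c.(rec X. c.c.b.c.X + b.a.c.a.X) ⊢ —c→ v0
Partition-refinement fixed point:
  B0 = {u0, v0}
  B1 = {u1, v1}
  B2 = {u3, v3}
  B3 = {u5, v5}
  B4 = {u2, v2}
  B5 = {u4, v4}
  B6 = {u6, v6}
u0 ∈ B0, v0 ∈ B0 → same block

P ~ Q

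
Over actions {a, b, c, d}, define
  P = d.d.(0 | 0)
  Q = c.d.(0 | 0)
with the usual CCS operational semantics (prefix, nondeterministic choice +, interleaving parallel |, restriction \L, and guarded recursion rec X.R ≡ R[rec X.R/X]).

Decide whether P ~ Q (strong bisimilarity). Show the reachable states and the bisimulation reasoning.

P's transition system — 3 states:
  p0 = d.d.(0 | 0) | —d→ p1
  p1 = d.(0 | 0) | —d→ p2
  p2 = 0 | 0 | ·
Q's transition system — 3 states:
  q0 = c.d.(0 | 0) | —c→ q1
  q1 = d.(0 | 0) | —d→ q2
  q2 = 0 | 0 | ·
Coarsest stable partition (strong bisimilarity classes):
  B0 = {p0}
  B1 = {p1, q1}
  B2 = {p2, q2}
  B3 = {q0}
p0 ∈ B0, q0 ∈ B3 → different blocks

P ≁ Q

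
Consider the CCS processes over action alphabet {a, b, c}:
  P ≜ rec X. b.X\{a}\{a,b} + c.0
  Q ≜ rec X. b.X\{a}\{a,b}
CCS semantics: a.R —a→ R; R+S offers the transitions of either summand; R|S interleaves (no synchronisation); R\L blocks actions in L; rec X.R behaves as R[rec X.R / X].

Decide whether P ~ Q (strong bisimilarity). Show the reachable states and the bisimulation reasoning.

P ≁ Q

Reachable graph of P (4 states):
  m0 = rec X. b.X\{a}\{a,b} + c.0 :: --b--▸ m1, --c--▸ m2
  m1 = (rec X. b.X\{a}\{a,b} + c.0)\{a}\{a,b} :: --c--▸ m3
  m2 = 0 :: ·
  m3 = 0\{a}\{a,b} :: ·
Reachable graph of Q (2 states):
  n0 = rec X. b.X\{a}\{a,b} :: --b--▸ n1
  n1 = (rec X. b.X\{a}\{a,b})\{a}\{a,b} :: ·
Bisimilarity quotient blocks:
  B0 = {m0}
  B1 = {m1}
  B2 = {m2, m3, n1}
  B3 = {n0}
m0 ∈ B0, n0 ∈ B3 → different blocks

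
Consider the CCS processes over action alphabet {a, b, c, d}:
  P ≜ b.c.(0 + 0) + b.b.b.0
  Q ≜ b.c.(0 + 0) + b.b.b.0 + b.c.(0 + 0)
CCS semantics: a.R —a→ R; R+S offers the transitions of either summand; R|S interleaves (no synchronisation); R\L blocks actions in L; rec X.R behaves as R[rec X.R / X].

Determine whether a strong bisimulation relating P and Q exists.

LTS(P): 6 reachable states
  u0 = b.c.(0 + 0) + b.b.b.0 has moves -b-> u1, -b-> u2
  u1 = b.b.0 has moves -b-> u3
  u2 = c.(0 + 0) has moves -c-> u4
  u3 = b.0 has moves -b-> u5
  u4 = 0 + 0 has moves (no moves)
  u5 = 0 has moves (no moves)
LTS(Q): 6 reachable states
  v0 = b.c.(0 + 0) + b.b.b.0 + b.c.(0 + 0) has moves -b-> v1, -b-> v2
  v1 = b.b.0 has moves -b-> v3
  v2 = c.(0 + 0) has moves -c-> v4
  v3 = b.0 has moves -b-> v5
  v4 = 0 + 0 has moves (no moves)
  v5 = 0 has moves (no moves)
Partition-refinement fixed point:
  B0 = {u0, v0}
  B1 = {u1, v1}
  B2 = {u3, v3}
  B3 = {u4, u5, v4, v5}
  B4 = {u2, v2}
u0 ∈ B0, v0 ∈ B0 → same block

YES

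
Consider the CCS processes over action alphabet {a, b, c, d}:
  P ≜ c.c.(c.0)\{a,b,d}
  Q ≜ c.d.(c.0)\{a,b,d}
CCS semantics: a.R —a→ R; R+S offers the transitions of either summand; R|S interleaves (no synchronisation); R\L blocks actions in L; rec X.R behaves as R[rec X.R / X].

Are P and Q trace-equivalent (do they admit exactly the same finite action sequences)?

P's transition system — 4 states:
  p0 = c.c.(c.0)\{a,b,d} ⊢ ··c··> p1
  p1 = c.(c.0)\{a,b,d} ⊢ ··c··> p2
  p2 = (c.0)\{a,b,d} ⊢ ··c··> p3
  p3 = 0\{a,b,d} ⊢ ∅
Q's transition system — 4 states:
  q0 = c.d.(c.0)\{a,b,d} ⊢ ··c··> q1
  q1 = d.(c.0)\{a,b,d} ⊢ ··d··> q2
  q2 = (c.0)\{a,b,d} ⊢ ··c··> q3
  q3 = 0\{a,b,d} ⊢ ∅
Trace ⟨cc⟩ through P, begin at {p0}:
  after c @ step 1: {p1}
  after c @ step 2: {p2}
  P completes σ.
Trace ⟨cc⟩ through Q, begin at {q0}:
  after c @ step 1: {q1}
  after c @ step 2: ∅ (Q stuck)

NO — witness ⟨cc⟩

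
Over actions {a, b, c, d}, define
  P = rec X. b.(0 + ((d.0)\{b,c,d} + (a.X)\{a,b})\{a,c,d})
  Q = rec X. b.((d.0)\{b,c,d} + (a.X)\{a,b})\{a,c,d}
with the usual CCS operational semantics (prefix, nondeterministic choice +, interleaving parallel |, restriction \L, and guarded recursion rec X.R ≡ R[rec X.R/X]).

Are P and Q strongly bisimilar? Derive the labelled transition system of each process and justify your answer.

P ~ Q

Reachable graph of P (2 states):
  p0 = rec X. b.(0 + ((d.0)\{b,c,d} + (a.X)\{a,b})\{a,c,d}) has moves -b-> p1
  p1 = 0 + ((d.0)\{b,c,d} + (a.(rec X. b.(0 + ((d.0)\{b,c,d} + (a.X)\{a,b})\{a,c,d})))\{a,b})\{a,c,d} has moves (no moves)
Reachable graph of Q (2 states):
  q0 = rec X. b.((d.0)\{b,c,d} + (a.X)\{a,b})\{a,c,d} has moves -b-> q1
  q1 = ((d.0)\{b,c,d} + (a.(rec X. b.((d.0)\{b,c,d} + (a.X)\{a,b})\{a,c,d}))\{a,b})\{a,c,d} has moves (no moves)
Partition-refinement fixed point:
  B0 = {p0, q0}
  B1 = {p1, q1}
p0 ∈ B0, q0 ∈ B0 → same block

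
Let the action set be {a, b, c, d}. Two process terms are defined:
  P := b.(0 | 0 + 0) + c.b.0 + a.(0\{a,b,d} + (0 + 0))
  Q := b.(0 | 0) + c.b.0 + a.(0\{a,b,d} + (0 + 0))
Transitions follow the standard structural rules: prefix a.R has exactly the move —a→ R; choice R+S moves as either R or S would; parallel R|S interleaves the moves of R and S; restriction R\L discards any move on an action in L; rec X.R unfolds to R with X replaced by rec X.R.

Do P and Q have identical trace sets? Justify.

traces(P) = traces(Q)

P's transition system — 5 states:
  m0 = b.(0 | 0 + 0) + c.b.0 + a.(0\{a,b,d} + (0 + 0)) → —a→ m1, —b→ m2, —c→ m3
  m1 = 0\{a,b,d} + (0 + 0) → (no moves)
  m2 = 0 | 0 + 0 → (no moves)
  m3 = b.0 → —b→ m4
  m4 = 0 → (no moves)
Q's transition system — 5 states:
  n0 = b.(0 | 0) + c.b.0 + a.(0\{a,b,d} + (0 + 0)) → —a→ n1, —b→ n2, —c→ n3
  n1 = 0\{a,b,d} + (0 + 0) → (no moves)
  n2 = 0 | 0 → (no moves)
  n3 = b.0 → —b→ n4
  n4 = 0 → (no moves)
Partition-refinement fixed point:
  B0 = {m0, n0}
  B1 = {m1, m2, m4, n1, n2, n4}
  B2 = {m3, n3}
m0 ∈ B0, n0 ∈ B0 → same block
Bisimilar ⇒ trace-equivalent.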